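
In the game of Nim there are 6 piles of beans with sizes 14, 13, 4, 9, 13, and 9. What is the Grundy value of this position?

10

Write each in binary and XOR column by column:
  1110  (14)
  1101  (13)
  0100  (4)
  1001  (9)
  1101  (13)
  1001  (9)
  ----
  1010  (10)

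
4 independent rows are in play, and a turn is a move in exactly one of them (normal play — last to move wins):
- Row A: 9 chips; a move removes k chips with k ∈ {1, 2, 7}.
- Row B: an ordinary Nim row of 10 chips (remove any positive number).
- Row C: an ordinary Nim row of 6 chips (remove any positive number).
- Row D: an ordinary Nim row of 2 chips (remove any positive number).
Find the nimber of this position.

Grundy values for row A (subtraction set {1, 2, 7}):
g(0) = mex{} = 0
g(1) = mex{0} = 1
g(2) = mex{0,1} = 2
g(3) = mex{1,2} = 0
g(4) = mex{0,2} = 1
g(5) = mex{0,1} = 2
g(6) = mex{1,2} = 0
g(7) = mex{0,2} = 1
g(8) = mex{0,1} = 2
g(9) = mex{1,2} = 0
So g(9) = 0.
Row B is a plain Nim row of size 10, so its Grundy value is 10.
Row C is a plain Nim row of size 6, so its Grundy value is 6.
Row D is a plain Nim row of size 2, so its Grundy value is 2.
By the Sprague-Grundy theorem, the Grundy value of a sum of independent games is the XOR of the component values.
Combined value = 0 ⊕ 10 ⊕ 6 ⊕ 2 = 14.

14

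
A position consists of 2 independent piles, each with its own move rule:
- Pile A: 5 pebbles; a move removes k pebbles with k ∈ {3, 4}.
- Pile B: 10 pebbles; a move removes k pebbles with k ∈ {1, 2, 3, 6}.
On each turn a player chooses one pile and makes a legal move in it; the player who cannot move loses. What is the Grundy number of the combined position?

3

Grundy values for pile A (subtraction set {3, 4}):
g(0) = mex{} = 0
g(1) = mex{} = 0
g(2) = mex{} = 0
g(3) = mex{0} = 1
g(4) = mex{0} = 1
g(5) = mex{0} = 1
So g(5) = 1.
Grundy values for pile B (subtraction set {1, 2, 3, 6}):
k:     0  1  2  3  4  5  6  7  8  9 10
g(k):  0  1  2  3  0  1  2  3  0  1  2
So g(10) = 2.
The value of a disjunctive sum is the nim-sum of the parts.
Combined value = 1 ⊕ 2 = 3.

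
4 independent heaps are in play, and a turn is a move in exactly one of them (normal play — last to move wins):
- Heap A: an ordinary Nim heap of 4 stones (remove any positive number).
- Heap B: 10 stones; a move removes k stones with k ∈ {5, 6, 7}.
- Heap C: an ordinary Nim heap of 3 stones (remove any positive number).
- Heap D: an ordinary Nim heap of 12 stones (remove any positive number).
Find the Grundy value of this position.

Heap A is a plain Nim heap of size 4, so its Grundy value is 4.
For heap B, compute g(0), g(1), … with moves {5, 6, 7}:
g(0) = mex{} = 0
g(1) = mex{} = 0
g(2) = mex{} = 0
g(3) = mex{} = 0
g(4) = mex{} = 0
g(5) = mex{0} = 1
g(6) = mex{0} = 1
g(7) = mex{0} = 1
g(8) = mex{0} = 1
g(9) = mex{0} = 1
g(10) = mex{0,1} = 2
So g(10) = 2.
Heap C is a plain Nim heap of size 3, so its Grundy value is 3.
Heap D is a plain Nim heap of size 12, so its Grundy value is 12.
The value of a disjunctive sum is the nim-sum of the parts.
Combined value = 4 XOR 2 XOR 3 XOR 12 = 9.

9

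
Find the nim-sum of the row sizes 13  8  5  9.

9

Compute the nim-sum pairwise:
13 ^ 8 = 5
5 ^ 5 = 0
0 ^ 9 = 9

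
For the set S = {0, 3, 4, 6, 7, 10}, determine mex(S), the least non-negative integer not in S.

0 is in the set but 1 is not, so the mex is 1.

1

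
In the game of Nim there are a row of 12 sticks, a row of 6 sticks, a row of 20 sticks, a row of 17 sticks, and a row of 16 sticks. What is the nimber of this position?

In binary:
  01100  (12)
  00110  (6)
  10100  (20)
  10001  (17)
  10000  (16)
  -----
  11111  (31)

31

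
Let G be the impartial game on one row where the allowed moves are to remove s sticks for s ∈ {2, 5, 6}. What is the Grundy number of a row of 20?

2

Compute g(0), g(1), … for moves {2, 5, 6}:
k:     0  1  2  3  4  5  6  7  8  9 10 11 12 13 14 15 16 17 18 19 20
g(k):  0  0  1  1  0  2  1  3  0  2  1  0  0  1  1  0  2  1  3  0  2
So g(20) = 2.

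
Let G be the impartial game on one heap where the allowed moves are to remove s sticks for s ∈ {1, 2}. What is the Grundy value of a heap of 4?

Compute g(0), g(1), … for moves {1, 2}:
g(0) = mex{} = 0
g(1) = mex{0} = 1
g(2) = mex{0,1} = 2
g(3) = mex{1,2} = 0
g(4) = mex{0,2} = 1
So g(4) = 1.

1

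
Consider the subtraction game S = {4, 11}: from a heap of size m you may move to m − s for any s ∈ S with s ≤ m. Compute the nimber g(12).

1

Build the Grundy sequence with g(k) = mex{g(k−s) : s ∈ {4, 11}, s ≤ k}:
g(0) = mex{} = 0
g(1) = mex{} = 0
g(2) = mex{} = 0
g(3) = mex{} = 0
g(4) = mex{0} = 1
g(5) = mex{0} = 1
g(6) = mex{0} = 1
g(7) = mex{0} = 1
g(8) = mex{1} = 0
g(9) = mex{1} = 0
g(10) = mex{1} = 0
g(11) = mex{0,1} = 2
g(12) = mex{0} = 1
So g(12) = 1.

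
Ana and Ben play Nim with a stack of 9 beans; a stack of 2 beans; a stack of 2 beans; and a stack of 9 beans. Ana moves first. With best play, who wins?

Ben wins

Nim-sum: 9 XOR 2 XOR 2 XOR 9 = 0.
The nim-sum is 0, so this is a P-position: the player to move is in a losing position under optimal play; Ana is about to move from it and so loses — Ben wins.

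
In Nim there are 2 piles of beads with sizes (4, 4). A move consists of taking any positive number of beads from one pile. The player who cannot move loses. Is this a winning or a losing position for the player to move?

Losing position

Nim-sum: 4 XOR 4 = 0.
The nim-sum is 0, so this is a P-position: the player to move is in a losing position under optimal play.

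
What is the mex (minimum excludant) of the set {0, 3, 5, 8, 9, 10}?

1

0 is in the set but 1 is not, so the mex is 1.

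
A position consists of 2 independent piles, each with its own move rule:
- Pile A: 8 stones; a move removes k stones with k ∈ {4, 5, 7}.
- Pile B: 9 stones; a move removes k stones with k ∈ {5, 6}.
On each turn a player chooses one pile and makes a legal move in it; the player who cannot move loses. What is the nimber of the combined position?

Build the Grundy sequence for pile A with g(k) = mex{g(k−s) : s ∈ {4, 5, 7}, s ≤ k}:
k:     0  1  2  3  4  5  6  7  8
g(k):  0  0  0  0  1  1  1  1  2
So g(8) = 2.
Build the Grundy sequence for pile B with g(k) = mex{g(k−s) : s ∈ {5, 6}, s ≤ k}:
g(0) = mex{} = 0
g(1) = mex{} = 0
g(2) = mex{} = 0
g(3) = mex{} = 0
g(4) = mex{} = 0
g(5) = mex{0} = 1
g(6) = mex{0} = 1
g(7) = mex{0} = 1
g(8) = mex{0} = 1
g(9) = mex{0} = 1
So g(9) = 1.
The value of a disjunctive sum is the nim-sum of the parts.
Combined value = 2 ⊕ 1 = 3.

3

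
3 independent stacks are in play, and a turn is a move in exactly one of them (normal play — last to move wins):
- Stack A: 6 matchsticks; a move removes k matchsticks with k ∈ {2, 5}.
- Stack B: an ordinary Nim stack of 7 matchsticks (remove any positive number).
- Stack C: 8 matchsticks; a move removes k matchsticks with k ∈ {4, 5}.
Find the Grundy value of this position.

4

Build the Grundy sequence for stack A with g(k) = mex{g(k−s) : s ∈ {2, 5}, s ≤ k}:
k:     0  1  2  3  4  5  6
g(k):  0  0  1  1  0  2  1
So g(6) = 1.
Stack B is a plain Nim stack of size 7, so its Grundy value is 7.
For stack C, compute g(0), g(1), … with moves {4, 5}:
k:     0  1  2  3  4  5  6  7  8
g(k):  0  0  0  0  1  1  1  1  2
So g(8) = 2.
By the Sprague-Grundy theorem, the Grundy value of a sum of independent games is the XOR of the component values.
Combined value = 1 ⊕ 7 ⊕ 2 = 4.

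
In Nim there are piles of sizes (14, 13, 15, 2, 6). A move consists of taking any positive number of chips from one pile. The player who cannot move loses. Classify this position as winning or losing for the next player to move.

Winning position

Compute the nim-sum pairwise:
14 XOR 13 = 3
3 XOR 15 = 12
12 XOR 2 = 14
14 XOR 6 = 8
The nim-sum is 8 ≠ 0, so this is an N-position: the player to move can win.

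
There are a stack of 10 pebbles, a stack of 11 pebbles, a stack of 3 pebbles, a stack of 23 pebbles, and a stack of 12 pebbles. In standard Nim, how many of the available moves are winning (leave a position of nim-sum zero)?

Nim-sum: 10 ⊕ 11 ⊕ 3 ⊕ 23 ⊕ 12 = 25.
The overall nim-sum is X = 25. A stack of size p has a winning move iff p XOR X < p (reduce it to p XOR X).
  10: 10 XOR 25 = 19 ≥ 10 — no move.
  11: 11 XOR 25 = 18 ≥ 11 — no move.
  3: 3 XOR 25 = 26 ≥ 3 — no move.
  23: 23 XOR 25 = 14 < 23 — winning move (to 14).
  12: 12 XOR 25 = 21 ≥ 12 — no move.
That gives 1 winning move.

1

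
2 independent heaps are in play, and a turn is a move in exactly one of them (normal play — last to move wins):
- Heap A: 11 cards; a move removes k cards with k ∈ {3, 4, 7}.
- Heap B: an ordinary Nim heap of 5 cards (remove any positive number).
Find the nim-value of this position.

5

Grundy values for heap A (subtraction set {3, 4, 7}):
g(0) = mex{} = 0
g(1) = mex{} = 0
g(2) = mex{} = 0
g(3) = mex{0} = 1
g(4) = mex{0} = 1
g(5) = mex{0} = 1
g(6) = mex{0,1} = 2
g(7) = mex{0,1} = 2
g(8) = mex{0,1} = 2
g(9) = mex{0,1,2} = 3
g(10) = mex{1,2} = 0
g(11) = mex{1,2} = 0
So g(11) = 0.
Heap B is a plain Nim heap of size 5, so its Grundy value is 5.
The value of a disjunctive sum is the nim-sum of the parts.
Combined value = 0 XOR 5 = 5.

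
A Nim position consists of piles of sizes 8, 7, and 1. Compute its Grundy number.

In binary:
  1000  (8)
  0111  (7)
  0001  (1)
  ----
  1110  (14)

14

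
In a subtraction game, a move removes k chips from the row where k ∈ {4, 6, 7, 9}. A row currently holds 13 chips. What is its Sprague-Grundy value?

0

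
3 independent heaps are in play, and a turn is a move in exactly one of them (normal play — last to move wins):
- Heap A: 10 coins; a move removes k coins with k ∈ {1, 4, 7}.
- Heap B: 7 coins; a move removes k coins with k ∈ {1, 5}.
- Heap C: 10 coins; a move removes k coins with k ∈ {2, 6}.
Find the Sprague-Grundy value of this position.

0

For heap A, compute g(0), g(1), … with moves {1, 4, 7}:
k:     0  1  2  3  4  5  6  7  8  9 10
g(k):  0  1  0  1  2  0  1  2  0  1  0
So g(10) = 0.
For heap B, compute g(0), g(1), … with moves {1, 5}:
k:     0  1  2  3  4  5  6  7
g(k):  0  1  0  1  0  1  0  1
So g(7) = 1.
Grundy values for heap C (subtraction set {2, 6}):
g(0) = mex{} = 0
g(1) = mex{} = 0
g(2) = mex{0} = 1
g(3) = mex{0} = 1
g(4) = mex{1} = 0
g(5) = mex{1} = 0
g(6) = mex{0} = 1
g(7) = mex{0} = 1
g(8) = mex{1} = 0
g(9) = mex{1} = 0
g(10) = mex{0} = 1
So g(10) = 1.
The value of a disjunctive sum is the nim-sum of the parts.
Combined value = 0 ⊕ 1 ⊕ 1 = 0.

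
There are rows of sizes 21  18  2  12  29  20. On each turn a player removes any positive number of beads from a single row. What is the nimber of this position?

0

Bitwise XOR of the heap sizes:
  10101  (21)
  10010  (18)
  00010  (2)
  01100  (12)
  11101  (29)
  10100  (20)
  -----
  00000  (0)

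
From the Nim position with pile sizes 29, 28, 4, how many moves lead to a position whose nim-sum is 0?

3

Nim-sum: 29 ^ 28 ^ 4 = 5.
The overall nim-sum is X = 5. A pile of size p has a winning move iff p XOR X < p (reduce it to p XOR X).
  29: 29 XOR 5 = 24 < 29 — winning move (to 24).
  28: 28 XOR 5 = 25 < 28 — winning move (to 25).
  4: 4 XOR 5 = 1 < 4 — winning move (to 1).
That gives 3 winning moves.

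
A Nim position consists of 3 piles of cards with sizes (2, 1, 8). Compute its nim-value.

Bitwise XOR of the heap sizes:
  0010  (2)
  0001  (1)
  1000  (8)
  ----
  1011  (11)

11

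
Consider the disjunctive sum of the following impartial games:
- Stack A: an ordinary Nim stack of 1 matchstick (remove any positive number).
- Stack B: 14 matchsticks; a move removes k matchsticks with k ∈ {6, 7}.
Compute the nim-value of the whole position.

1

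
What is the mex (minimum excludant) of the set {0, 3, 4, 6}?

1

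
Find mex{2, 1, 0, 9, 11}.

The values 0, 1, 2 are all present; 3 is the first non-negative integer missing from the set.

3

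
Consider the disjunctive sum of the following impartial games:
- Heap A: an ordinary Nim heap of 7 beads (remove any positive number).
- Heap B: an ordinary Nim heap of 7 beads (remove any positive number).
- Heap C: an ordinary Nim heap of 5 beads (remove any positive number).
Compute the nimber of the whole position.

Heap A is a plain Nim heap of size 7, so its Grundy value is 7.
Heap B is a plain Nim heap of size 7, so its Grundy value is 7.
Heap C is a plain Nim heap of size 5, so its Grundy value is 5.
The value of a disjunctive sum is the nim-sum of the parts.
Combined value = 7 ⊕ 7 ⊕ 5 = 5.

5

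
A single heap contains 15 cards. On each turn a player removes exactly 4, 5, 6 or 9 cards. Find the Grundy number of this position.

0

Build the Grundy sequence with g(k) = mex{g(k−s) : s ∈ {4, 5, 6, 9}, s ≤ k}:
k:     0  1  2  3  4  5  6  7  8  9 10 11 12 13 14 15
g(k):  0  0  0  0  1  1  1  1  2  2  2  2  3  0  0  0
So g(15) = 0.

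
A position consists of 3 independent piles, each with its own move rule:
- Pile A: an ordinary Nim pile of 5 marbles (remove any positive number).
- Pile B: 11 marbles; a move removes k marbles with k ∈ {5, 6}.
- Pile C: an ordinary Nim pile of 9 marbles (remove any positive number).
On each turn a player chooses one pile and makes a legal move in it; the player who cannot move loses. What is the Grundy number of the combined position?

12

Pile A is a plain Nim pile of size 5, so its Grundy value is 5.
Grundy values for pile B (subtraction set {5, 6}):
k:     0  1  2  3  4  5  6  7  8  9 10 11
g(k):  0  0  0  0  0  1  1  1  1  1  2  0
So g(11) = 0.
Pile C is a plain Nim pile of size 9, so its Grundy value is 9.
By the Sprague-Grundy theorem, the Grundy value of a sum of independent games is the XOR of the component values.
Combined value = 5 XOR 0 XOR 9 = 12.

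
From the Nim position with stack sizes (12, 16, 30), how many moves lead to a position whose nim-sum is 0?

Nim-sum: 12 XOR 16 XOR 30 = 2.
The overall nim-sum is X = 2. A stack of size p has a winning move iff p XOR X < p (reduce it to p XOR X).
  12: 12 XOR 2 = 14 ≥ 12 — no move.
  16: 16 XOR 2 = 18 ≥ 16 — no move.
  30: 30 XOR 2 = 28 < 30 — winning move (to 28).
That gives 1 winning move.

1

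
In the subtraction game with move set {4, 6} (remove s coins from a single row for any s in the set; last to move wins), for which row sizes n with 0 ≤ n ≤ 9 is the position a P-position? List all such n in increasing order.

0, 1, 2, 3

Grundy values for subtraction set {4, 6}:
g(0) = mex{} = 0
g(1) = mex{} = 0
g(2) = mex{} = 0
g(3) = mex{} = 0
g(4) = mex{0} = 1
g(5) = mex{0} = 1
g(6) = mex{0} = 1
g(7) = mex{0} = 1
g(8) = mex{0,1} = 2
g(9) = mex{0,1} = 2
The P-positions (g = 0) in 0..9 are 0, 1, 2, 3.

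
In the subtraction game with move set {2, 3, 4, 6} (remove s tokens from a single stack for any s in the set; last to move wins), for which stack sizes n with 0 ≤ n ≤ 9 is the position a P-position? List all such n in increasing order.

0, 1, 8, 9

Build the Grundy sequence with g(k) = mex{g(k−s) : s ∈ {2, 3, 4, 6}, s ≤ k}:
g(0) = mex{} = 0
g(1) = mex{} = 0
g(2) = mex{0} = 1
g(3) = mex{0} = 1
g(4) = mex{0,1} = 2
g(5) = mex{0,1} = 2
g(6) = mex{0,1,2} = 3
g(7) = mex{0,1,2} = 3
g(8) = mex{1,2,3} = 0
g(9) = mex{1,2,3} = 0
The P-positions (g = 0) in 0..9 are 0, 1, 8, 9.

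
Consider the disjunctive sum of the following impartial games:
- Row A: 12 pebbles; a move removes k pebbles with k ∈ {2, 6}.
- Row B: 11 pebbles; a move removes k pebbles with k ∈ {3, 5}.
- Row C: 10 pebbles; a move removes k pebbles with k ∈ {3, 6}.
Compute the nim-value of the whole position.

For row A, compute g(0), g(1), … with moves {2, 6}:
g(0) = mex{} = 0
g(1) = mex{} = 0
g(2) = mex{0} = 1
g(3) = mex{0} = 1
g(4) = mex{1} = 0
g(5) = mex{1} = 0
g(6) = mex{0} = 1
g(7) = mex{0} = 1
g(8) = mex{1} = 0
g(9) = mex{1} = 0
g(10) = mex{0} = 1
g(11) = mex{0} = 1
g(12) = mex{1} = 0
So g(12) = 0.
Grundy values for row B (subtraction set {3, 5}):
k:     0  1  2  3  4  5  6  7  8  9 10 11
g(k):  0  0  0  1  1  1  2  2  0  0  0  1
So g(11) = 1.
Build the Grundy sequence for row C with g(k) = mex{g(k−s) : s ∈ {3, 6}, s ≤ k}:
k:     0  1  2  3  4  5  6  7  8  9 10
g(k):  0  0  0  1  1  1  2  2  2  0  0
So g(10) = 0.
By the Sprague-Grundy theorem, the Grundy value of a sum of independent games is the XOR of the component values.
Combined value = 0 ⊕ 1 ⊕ 0 = 1.

1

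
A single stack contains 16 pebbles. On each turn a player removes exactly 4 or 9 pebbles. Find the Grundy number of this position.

0

Compute g(0), g(1), … for moves {4, 9}:
k:     0  1  2  3  4  5  6  7  8  9 10 11 12 13 14 15 16
g(k):  0  0  0  0  1  1  1  1  0  2  2  2  1  0  0  0  0
So g(16) = 0.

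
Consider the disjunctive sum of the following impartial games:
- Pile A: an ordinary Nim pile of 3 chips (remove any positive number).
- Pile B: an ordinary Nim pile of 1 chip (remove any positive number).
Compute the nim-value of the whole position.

Pile A is a plain Nim pile of size 3, so its Grundy value is 3.
Pile B is a plain Nim pile of size 1, so its Grundy value is 1.
By the Sprague-Grundy theorem, the Grundy value of a sum of independent games is the XOR of the component values.
Combined value = 3 ⊕ 1 = 2.

2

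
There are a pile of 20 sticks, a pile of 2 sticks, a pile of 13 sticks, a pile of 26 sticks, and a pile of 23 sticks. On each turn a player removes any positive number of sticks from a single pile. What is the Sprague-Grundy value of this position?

22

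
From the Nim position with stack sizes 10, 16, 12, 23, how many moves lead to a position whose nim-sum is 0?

1

Compute the nim-sum pairwise:
10 XOR 16 = 26
26 XOR 12 = 22
22 XOR 23 = 1
The overall nim-sum is X = 1. A stack of size p has a winning move iff p XOR X < p (reduce it to p XOR X).
  10: 10 XOR 1 = 11 ≥ 10 — no move.
  16: 16 XOR 1 = 17 ≥ 16 — no move.
  12: 12 XOR 1 = 13 ≥ 12 — no move.
  23: 23 XOR 1 = 22 < 23 — winning move (to 22).
That gives 1 winning move.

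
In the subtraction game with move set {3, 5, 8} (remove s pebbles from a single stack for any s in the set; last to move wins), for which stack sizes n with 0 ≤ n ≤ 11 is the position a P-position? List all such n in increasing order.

0, 1, 2, 11

Grundy values for subtraction set {3, 5, 8}:
k:     0  1  2  3  4  5  6  7  8  9 10 11
g(k):  0  0  0  1  1  1  2  2  2  3  3  0
The P-positions (g = 0) in 0..11 are 0, 1, 2, 11.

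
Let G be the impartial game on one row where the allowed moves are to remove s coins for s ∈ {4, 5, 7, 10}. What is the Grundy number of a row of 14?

Compute g(0), g(1), … for moves {4, 5, 7, 10}:
g(0) = mex{} = 0
g(1) = mex{} = 0
g(2) = mex{} = 0
g(3) = mex{} = 0
g(4) = mex{0} = 1
g(5) = mex{0} = 1
g(6) = mex{0} = 1
g(7) = mex{0} = 1
g(8) = mex{0,1} = 2
g(9) = mex{0,1} = 2
g(10) = mex{0,1} = 2
g(11) = mex{0,1} = 2
g(12) = mex{0,1,2} = 3
g(13) = mex{0,1,2} = 3
g(14) = mex{1,2} = 0
So g(14) = 0.

0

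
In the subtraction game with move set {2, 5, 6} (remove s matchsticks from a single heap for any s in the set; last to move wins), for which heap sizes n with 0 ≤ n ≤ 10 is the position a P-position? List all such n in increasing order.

Grundy values for subtraction set {2, 5, 6}:
g(0) = mex{} = 0
g(1) = mex{} = 0
g(2) = mex{0} = 1
g(3) = mex{0} = 1
g(4) = mex{1} = 0
g(5) = mex{0,1} = 2
g(6) = mex{0} = 1
g(7) = mex{0,1,2} = 3
g(8) = mex{1} = 0
g(9) = mex{0,1,3} = 2
g(10) = mex{0,2} = 1
The P-positions (g = 0) in 0..10 are 0, 1, 4, 8.

0, 1, 4, 8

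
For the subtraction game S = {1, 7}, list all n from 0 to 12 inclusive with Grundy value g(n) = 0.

Grundy values for subtraction set {1, 7}:
k:     0  1  2  3  4  5  6  7  8  9 10 11 12
g(k):  0  1  0  1  0  1  0  1  0  1  0  1  0
The P-positions (g = 0) in 0..12 are 0, 2, 4, 6, 8, 10, 12.

0, 2, 4, 6, 8, 10, 12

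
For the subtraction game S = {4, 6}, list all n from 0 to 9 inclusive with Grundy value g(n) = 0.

Compute g(0), g(1), … for moves {4, 6}:
k:     0  1  2  3  4  5  6  7  8  9
g(k):  0  0  0  0  1  1  1  1  2  2
The P-positions (g = 0) in 0..9 are 0, 1, 2, 3.

0, 1, 2, 3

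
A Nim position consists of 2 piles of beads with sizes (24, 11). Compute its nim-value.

19

Compute the nim-sum pairwise:
24 XOR 11 = 19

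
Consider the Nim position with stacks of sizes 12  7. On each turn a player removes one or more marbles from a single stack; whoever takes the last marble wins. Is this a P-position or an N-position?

N-position

Compute the nim-sum pairwise:
12 ^ 7 = 11
The nim-sum is 11 ≠ 0, so this is an N-position: the player to move can win.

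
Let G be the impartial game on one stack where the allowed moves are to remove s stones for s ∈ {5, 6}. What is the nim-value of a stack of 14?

Compute g(0), g(1), … for moves {5, 6}:
g(0) = mex{} = 0
g(1) = mex{} = 0
g(2) = mex{} = 0
g(3) = mex{} = 0
g(4) = mex{} = 0
g(5) = mex{0} = 1
g(6) = mex{0} = 1
g(7) = mex{0} = 1
g(8) = mex{0} = 1
g(9) = mex{0} = 1
g(10) = mex{0,1} = 2
g(11) = mex{1} = 0
g(12) = mex{1} = 0
g(13) = mex{1} = 0
g(14) = mex{1} = 0
So g(14) = 0.

0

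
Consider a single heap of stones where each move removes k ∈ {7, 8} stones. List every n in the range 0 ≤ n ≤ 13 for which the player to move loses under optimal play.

0, 1, 2, 3, 4, 5, 6

Compute g(0), g(1), … for moves {7, 8}:
k:     0  1  2  3  4  5  6  7  8  9 10 11 12 13
g(k):  0  0  0  0  0  0  0  1  1  1  1  1  1  1
The P-positions (g = 0) in 0..13 are 0, 1, 2, 3, 4, 5, 6.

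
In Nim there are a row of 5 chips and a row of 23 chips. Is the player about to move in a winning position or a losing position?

Compute the nim-sum pairwise:
5 ⊕ 23 = 18
The nim-sum is 18 ≠ 0, so this is an N-position: the player to move can win.

Winning position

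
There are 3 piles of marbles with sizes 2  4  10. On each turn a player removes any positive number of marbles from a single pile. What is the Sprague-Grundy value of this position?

Nim-sum: 2 ⊕ 4 ⊕ 10 = 12.

12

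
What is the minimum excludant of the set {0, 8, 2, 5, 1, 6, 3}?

The values 0, 1, 2, 3 are all present; 4 is the first non-negative integer missing from the set.

4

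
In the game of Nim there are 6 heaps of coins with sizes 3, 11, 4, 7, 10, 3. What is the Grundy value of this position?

Nim-sum: 3 XOR 11 XOR 4 XOR 7 XOR 10 XOR 3 = 2.

2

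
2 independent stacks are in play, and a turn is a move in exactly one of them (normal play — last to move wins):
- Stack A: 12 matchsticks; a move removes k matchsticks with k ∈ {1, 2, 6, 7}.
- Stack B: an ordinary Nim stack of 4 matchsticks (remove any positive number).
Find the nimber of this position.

For stack A, compute g(0), g(1), … with moves {1, 2, 6, 7}:
k:     0  1  2  3  4  5  6  7  8  9 10 11 12
g(k):  0  1  2  0  1  2  3  4  0  1  2  0  1
So g(12) = 1.
Stack B is a plain Nim stack of size 4, so its Grundy value is 4.
The value of a disjunctive sum is the nim-sum of the parts.
Combined value = 1 ⊕ 4 = 5.

5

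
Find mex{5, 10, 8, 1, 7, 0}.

The values 0, 1 are all present; 2 is the first non-negative integer missing from the set.

2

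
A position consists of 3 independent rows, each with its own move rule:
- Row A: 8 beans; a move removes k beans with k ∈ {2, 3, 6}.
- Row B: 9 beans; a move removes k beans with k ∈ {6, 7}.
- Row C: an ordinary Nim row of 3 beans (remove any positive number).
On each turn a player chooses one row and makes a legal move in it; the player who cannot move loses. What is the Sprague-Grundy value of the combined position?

0

Grundy values for row A (subtraction set {2, 3, 6}):
g(0) = mex{} = 0
g(1) = mex{} = 0
g(2) = mex{0} = 1
g(3) = mex{0} = 1
g(4) = mex{0,1} = 2
g(5) = mex{1} = 0
g(6) = mex{0,1,2} = 3
g(7) = mex{0,2} = 1
g(8) = mex{0,1,3} = 2
So g(8) = 2.
For row B, compute g(0), g(1), … with moves {6, 7}:
k:     0  1  2  3  4  5  6  7  8  9
g(k):  0  0  0  0  0  0  1  1  1  1
So g(9) = 1.
Row C is a plain Nim row of size 3, so its Grundy value is 3.
By the Sprague-Grundy theorem, the Grundy value of a sum of independent games is the XOR of the component values.
Combined value = 2 ⊕ 1 ⊕ 3 = 0.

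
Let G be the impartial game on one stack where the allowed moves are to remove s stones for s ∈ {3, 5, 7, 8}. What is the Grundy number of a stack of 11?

0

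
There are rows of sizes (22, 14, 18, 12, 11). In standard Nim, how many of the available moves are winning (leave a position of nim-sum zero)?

3

Compute the nim-sum pairwise:
22 ⊕ 14 = 24
24 ⊕ 18 = 10
10 ⊕ 12 = 6
6 ⊕ 11 = 13
The overall nim-sum is X = 13. A row of size p has a winning move iff p XOR X < p (reduce it to p XOR X).
  22: 22 XOR 13 = 27 ≥ 22 — no move.
  14: 14 XOR 13 = 3 < 14 — winning move (to 3).
  18: 18 XOR 13 = 31 ≥ 18 — no move.
  12: 12 XOR 13 = 1 < 12 — winning move (to 1).
  11: 11 XOR 13 = 6 < 11 — winning move (to 6).
That gives 3 winning moves.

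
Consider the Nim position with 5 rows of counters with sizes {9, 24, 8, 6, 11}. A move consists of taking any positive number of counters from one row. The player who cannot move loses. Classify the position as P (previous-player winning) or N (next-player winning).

N-position

Write each in binary and XOR column by column:
  01001  (9)
  11000  (24)
  01000  (8)
  00110  (6)
  01011  (11)
  -----
  10100  (20)
The nim-sum is 20 ≠ 0, so this is an N-position: the player to move can win.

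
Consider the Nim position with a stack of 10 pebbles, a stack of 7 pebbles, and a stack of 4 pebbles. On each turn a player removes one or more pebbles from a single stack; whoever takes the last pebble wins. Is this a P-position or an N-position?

Compute the nim-sum pairwise:
10 ⊕ 7 = 13
13 ⊕ 4 = 9
The nim-sum is 9 ≠ 0, so this is an N-position: the player to move can win.

N-position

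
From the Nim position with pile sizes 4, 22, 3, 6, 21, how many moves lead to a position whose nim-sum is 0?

3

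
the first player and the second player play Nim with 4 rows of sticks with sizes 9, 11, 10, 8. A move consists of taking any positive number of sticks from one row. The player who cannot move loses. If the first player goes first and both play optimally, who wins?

the second player wins

Nim-sum: 9 XOR 11 XOR 10 XOR 8 = 0.
The nim-sum is 0, so this is a P-position: the player to move is in a losing position under optimal play; the first player is about to move from it and so loses — the second player wins.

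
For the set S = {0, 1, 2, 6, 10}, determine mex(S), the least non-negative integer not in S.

The values 0, 1, 2 are all present; 3 is the first non-negative integer missing from the set.

3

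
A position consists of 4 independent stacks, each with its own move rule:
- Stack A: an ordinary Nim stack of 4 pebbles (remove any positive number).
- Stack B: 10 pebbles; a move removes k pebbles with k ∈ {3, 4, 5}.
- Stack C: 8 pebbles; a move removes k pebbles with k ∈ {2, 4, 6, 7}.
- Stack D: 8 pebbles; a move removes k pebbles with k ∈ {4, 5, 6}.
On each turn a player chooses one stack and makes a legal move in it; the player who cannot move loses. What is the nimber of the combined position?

Stack A is a plain Nim stack of size 4, so its Grundy value is 4.
For stack B, compute g(0), g(1), … with moves {3, 4, 5}:
k:     0  1  2  3  4  5  6  7  8  9 10
g(k):  0  0  0  1  1  1  2  2  0  0  0
So g(10) = 0.
Build the Grundy sequence for stack C with g(k) = mex{g(k−s) : s ∈ {2, 4, 6, 7}, s ≤ k}:
k:     0  1  2  3  4  5  6  7  8
g(k):  0  0  1  1  2  2  3  3  4
So g(8) = 4.
Grundy values for stack D (subtraction set {4, 5, 6}):
g(0) = mex{} = 0
g(1) = mex{} = 0
g(2) = mex{} = 0
g(3) = mex{} = 0
g(4) = mex{0} = 1
g(5) = mex{0} = 1
g(6) = mex{0} = 1
g(7) = mex{0} = 1
g(8) = mex{0,1} = 2
So g(8) = 2.
The value of a disjunctive sum is the nim-sum of the parts.
Combined value = 4 ⊕ 0 ⊕ 4 ⊕ 2 = 2.

2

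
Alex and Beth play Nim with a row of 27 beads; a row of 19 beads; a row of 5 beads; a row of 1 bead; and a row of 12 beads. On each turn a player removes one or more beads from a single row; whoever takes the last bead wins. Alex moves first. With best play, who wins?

In binary:
  11011  (27)
  10011  (19)
  00101  (5)
  00001  (1)
  01100  (12)
  -----
  00000  (0)
The nim-sum is 0, so this is a P-position: the player to move is in a losing position under optimal play; Alex is about to move from it and so loses — Beth wins.

Beth wins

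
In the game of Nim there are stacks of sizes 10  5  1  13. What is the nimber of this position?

Compute the nim-sum pairwise:
10 ^ 5 = 15
15 ^ 1 = 14
14 ^ 13 = 3

3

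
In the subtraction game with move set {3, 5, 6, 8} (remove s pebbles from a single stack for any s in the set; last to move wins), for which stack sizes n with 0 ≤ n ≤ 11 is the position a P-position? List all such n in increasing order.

0, 1, 2, 11

Grundy values for subtraction set {3, 5, 6, 8}:
k:     0  1  2  3  4  5  6  7  8  9 10 11
g(k):  0  0  0  1  1  1  2  2  2  3  3  0
The P-positions (g = 0) in 0..11 are 0, 1, 2, 11.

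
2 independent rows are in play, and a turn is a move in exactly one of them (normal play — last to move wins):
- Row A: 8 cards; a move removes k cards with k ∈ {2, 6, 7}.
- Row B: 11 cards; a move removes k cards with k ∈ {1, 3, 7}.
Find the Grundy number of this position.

3

Build the Grundy sequence for row A with g(k) = mex{g(k−s) : s ∈ {2, 6, 7}, s ≤ k}:
g(0) = mex{} = 0
g(1) = mex{} = 0
g(2) = mex{0} = 1
g(3) = mex{0} = 1
g(4) = mex{1} = 0
g(5) = mex{1} = 0
g(6) = mex{0} = 1
g(7) = mex{0} = 1
g(8) = mex{0,1} = 2
So g(8) = 2.
For row B, compute g(0), g(1), … with moves {1, 3, 7}:
g(0) = mex{} = 0
g(1) = mex{0} = 1
g(2) = mex{1} = 0
g(3) = mex{0} = 1
g(4) = mex{1} = 0
g(5) = mex{0} = 1
g(6) = mex{1} = 0
g(7) = mex{0} = 1
g(8) = mex{1} = 0
g(9) = mex{0} = 1
g(10) = mex{1} = 0
g(11) = mex{0} = 1
So g(11) = 1.
By the Sprague-Grundy theorem, the Grundy value of a sum of independent games is the XOR of the component values.
Combined value = 2 ⊕ 1 = 3.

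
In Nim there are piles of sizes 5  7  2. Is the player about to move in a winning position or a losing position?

Losing position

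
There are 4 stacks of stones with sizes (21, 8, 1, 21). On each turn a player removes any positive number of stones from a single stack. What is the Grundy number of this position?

Compute the nim-sum pairwise:
21 ⊕ 8 = 29
29 ⊕ 1 = 28
28 ⊕ 21 = 9

9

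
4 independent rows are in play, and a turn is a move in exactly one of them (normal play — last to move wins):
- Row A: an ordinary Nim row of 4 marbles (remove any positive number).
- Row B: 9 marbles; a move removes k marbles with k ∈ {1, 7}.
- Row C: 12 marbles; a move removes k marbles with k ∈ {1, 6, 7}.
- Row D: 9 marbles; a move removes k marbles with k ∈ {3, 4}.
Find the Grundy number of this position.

Row A is a plain Nim row of size 4, so its Grundy value is 4.
For row B, compute g(0), g(1), … with moves {1, 7}:
g(0) = mex{} = 0
g(1) = mex{0} = 1
g(2) = mex{1} = 0
g(3) = mex{0} = 1
g(4) = mex{1} = 0
g(5) = mex{0} = 1
g(6) = mex{1} = 0
g(7) = mex{0} = 1
g(8) = mex{1} = 0
g(9) = mex{0} = 1
So g(9) = 1.
For row C, compute g(0), g(1), … with moves {1, 6, 7}:
k:     0  1  2  3  4  5  6  7  8  9 10 11 12
g(k):  0  1  0  1  0  1  2  3  2  3  2  3  0
So g(12) = 0.
For row D, compute g(0), g(1), … with moves {3, 4}:
k:     0  1  2  3  4  5  6  7  8  9
g(k):  0  0  0  1  1  1  2  0  0  0
So g(9) = 0.
The value of a disjunctive sum is the nim-sum of the parts.
Combined value = 4 XOR 1 XOR 0 XOR 0 = 5.

5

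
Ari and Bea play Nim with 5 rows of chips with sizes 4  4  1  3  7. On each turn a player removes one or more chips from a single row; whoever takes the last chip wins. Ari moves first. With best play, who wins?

Ari wins

Nim-sum: 4 ^ 4 ^ 1 ^ 3 ^ 7 = 5.
The nim-sum is 5 ≠ 0, so this is an N-position: the player to move can win; Ari has a winning move.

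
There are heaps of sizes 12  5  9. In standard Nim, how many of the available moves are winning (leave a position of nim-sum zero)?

0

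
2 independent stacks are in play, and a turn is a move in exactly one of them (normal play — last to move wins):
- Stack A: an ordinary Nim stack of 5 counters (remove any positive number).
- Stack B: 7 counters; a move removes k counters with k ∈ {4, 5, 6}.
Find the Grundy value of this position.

4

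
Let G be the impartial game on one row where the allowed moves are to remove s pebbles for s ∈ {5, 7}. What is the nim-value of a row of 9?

1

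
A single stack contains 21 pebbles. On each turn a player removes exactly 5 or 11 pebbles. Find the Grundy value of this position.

1

Grundy values for subtraction set {5, 11}:
k:     0  1  2  3  4  5  6  7  8  9 10 11 12 13 14 15 16 17 18 19 20 21
g(k):  0  0  0  0  0  1  1  1  1  1  0  2  2  2  2  1  0  0  0  0  0  1
So g(21) = 1.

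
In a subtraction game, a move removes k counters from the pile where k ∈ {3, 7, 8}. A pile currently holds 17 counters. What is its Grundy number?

0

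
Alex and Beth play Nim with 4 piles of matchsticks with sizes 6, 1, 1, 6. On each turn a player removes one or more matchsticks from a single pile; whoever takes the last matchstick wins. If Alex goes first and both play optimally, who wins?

Beth wins

Nim-sum: 6 XOR 1 XOR 1 XOR 6 = 0.
The nim-sum is 0, so this is a P-position: the player to move is in a losing position under optimal play; Alex is about to move from it and so loses — Beth wins.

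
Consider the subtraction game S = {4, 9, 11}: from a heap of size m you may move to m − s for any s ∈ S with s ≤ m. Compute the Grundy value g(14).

Compute g(0), g(1), … for moves {4, 9, 11}:
k:     0  1  2  3  4  5  6  7  8  9 10 11 12 13 14
g(k):  0  0  0  0  1  1  1  1  0  2  2  2  1  3  3
So g(14) = 3.

3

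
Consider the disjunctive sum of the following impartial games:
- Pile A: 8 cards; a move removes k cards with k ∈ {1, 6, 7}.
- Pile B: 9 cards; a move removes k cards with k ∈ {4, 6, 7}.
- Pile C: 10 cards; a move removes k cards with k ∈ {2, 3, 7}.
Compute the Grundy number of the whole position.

Grundy values for pile A (subtraction set {1, 6, 7}):
g(0) = mex{} = 0
g(1) = mex{0} = 1
g(2) = mex{1} = 0
g(3) = mex{0} = 1
g(4) = mex{1} = 0
g(5) = mex{0} = 1
g(6) = mex{0,1} = 2
g(7) = mex{0,1,2} = 3
g(8) = mex{0,1,3} = 2
So g(8) = 2.
Grundy values for pile B (subtraction set {4, 6, 7}):
k:     0  1  2  3  4  5  6  7  8  9
g(k):  0  0  0  0  1  1  1  1  2  2
So g(9) = 2.
Grundy values for pile C (subtraction set {2, 3, 7}):
k:     0  1  2  3  4  5  6  7  8  9 10
g(k):  0  0  1  1  2  0  0  1  1  2  0
So g(10) = 0.
By the Sprague-Grundy theorem, the Grundy value of a sum of independent games is the XOR of the component values.
Combined value = 2 ⊕ 2 ⊕ 0 = 0.

0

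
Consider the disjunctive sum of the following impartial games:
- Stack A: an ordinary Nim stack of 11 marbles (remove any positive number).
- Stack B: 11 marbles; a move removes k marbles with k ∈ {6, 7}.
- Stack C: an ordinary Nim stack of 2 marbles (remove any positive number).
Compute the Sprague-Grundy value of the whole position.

Stack A is a plain Nim stack of size 11, so its Grundy value is 11.
For stack B, compute g(0), g(1), … with moves {6, 7}:
k:     0  1  2  3  4  5  6  7  8  9 10 11
g(k):  0  0  0  0  0  0  1  1  1  1  1  1
So g(11) = 1.
Stack C is a plain Nim stack of size 2, so its Grundy value is 2.
By the Sprague-Grundy theorem, the Grundy value of a sum of independent games is the XOR of the component values.
Combined value = 11 XOR 1 XOR 2 = 8.

8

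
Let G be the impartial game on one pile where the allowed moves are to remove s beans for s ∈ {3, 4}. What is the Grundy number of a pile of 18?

1

Grundy values for subtraction set {3, 4}:
k:     0  1  2  3  4  5  6  7  8  9 10 11 12 13 14 15 16 17 18
g(k):  0  0  0  1  1  1  2  0  0  0  1  1  1  2  0  0  0  1  1
So g(18) = 1.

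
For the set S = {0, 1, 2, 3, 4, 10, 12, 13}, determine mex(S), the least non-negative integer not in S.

5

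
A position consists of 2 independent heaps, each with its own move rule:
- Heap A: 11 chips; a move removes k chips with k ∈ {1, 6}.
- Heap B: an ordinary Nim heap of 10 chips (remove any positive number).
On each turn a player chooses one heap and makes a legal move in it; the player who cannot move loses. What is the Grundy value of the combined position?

10

For heap A, compute g(0), g(1), … with moves {1, 6}:
g(0) = mex{} = 0
g(1) = mex{0} = 1
g(2) = mex{1} = 0
g(3) = mex{0} = 1
g(4) = mex{1} = 0
g(5) = mex{0} = 1
g(6) = mex{0,1} = 2
g(7) = mex{1,2} = 0
g(8) = mex{0} = 1
g(9) = mex{1} = 0
g(10) = mex{0} = 1
g(11) = mex{1} = 0
So g(11) = 0.
Heap B is a plain Nim heap of size 10, so its Grundy value is 10.
The value of a disjunctive sum is the nim-sum of the parts.
Combined value = 0 XOR 10 = 10.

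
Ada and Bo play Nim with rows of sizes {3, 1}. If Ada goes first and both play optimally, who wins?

Ada wins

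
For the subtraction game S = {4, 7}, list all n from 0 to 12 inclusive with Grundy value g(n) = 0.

0, 1, 2, 3, 11, 12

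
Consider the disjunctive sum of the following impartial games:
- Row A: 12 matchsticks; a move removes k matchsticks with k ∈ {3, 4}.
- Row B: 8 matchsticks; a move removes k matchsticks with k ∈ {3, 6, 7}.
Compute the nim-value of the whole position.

For row A, compute g(0), g(1), … with moves {3, 4}:
g(0) = mex{} = 0
g(1) = mex{} = 0
g(2) = mex{} = 0
g(3) = mex{0} = 1
g(4) = mex{0} = 1
g(5) = mex{0} = 1
g(6) = mex{0,1} = 2
g(7) = mex{1} = 0
g(8) = mex{1} = 0
g(9) = mex{1,2} = 0
g(10) = mex{0,2} = 1
g(11) = mex{0} = 1
g(12) = mex{0} = 1
So g(12) = 1.
For row B, compute g(0), g(1), … with moves {3, 6, 7}:
g(0) = mex{} = 0
g(1) = mex{} = 0
g(2) = mex{} = 0
g(3) = mex{0} = 1
g(4) = mex{0} = 1
g(5) = mex{0} = 1
g(6) = mex{0,1} = 2
g(7) = mex{0,1} = 2
g(8) = mex{0,1} = 2
So g(8) = 2.
By the Sprague-Grundy theorem, the Grundy value of a sum of independent games is the XOR of the component values.
Combined value = 1 XOR 2 = 3.

3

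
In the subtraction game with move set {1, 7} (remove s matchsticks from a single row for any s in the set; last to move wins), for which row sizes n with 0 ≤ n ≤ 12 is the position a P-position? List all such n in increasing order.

0, 2, 4, 6, 8, 10, 12

Grundy values for subtraction set {1, 7}:
k:     0  1  2  3  4  5  6  7  8  9 10 11 12
g(k):  0  1  0  1  0  1  0  1  0  1  0  1  0
The P-positions (g = 0) in 0..12 are 0, 2, 4, 6, 8, 10, 12.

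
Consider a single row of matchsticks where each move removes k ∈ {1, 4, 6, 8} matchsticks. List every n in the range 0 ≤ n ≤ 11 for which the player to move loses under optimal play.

Compute g(0), g(1), … for moves {1, 4, 6, 8}:
k:     0  1  2  3  4  5  6  7  8  9 10 11
g(k):  0  1  0  1  2  0  1  0  1  2  3  2
The P-positions (g = 0) in 0..11 are 0, 2, 5, 7.

0, 2, 5, 7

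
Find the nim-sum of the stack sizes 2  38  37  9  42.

Nim-sum: 2 ^ 38 ^ 37 ^ 9 ^ 42 = 34.

34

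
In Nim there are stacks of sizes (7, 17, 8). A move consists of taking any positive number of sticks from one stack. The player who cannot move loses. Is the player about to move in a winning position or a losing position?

Winning position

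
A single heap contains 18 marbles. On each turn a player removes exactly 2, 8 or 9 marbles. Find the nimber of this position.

1

Build the Grundy sequence with g(k) = mex{g(k−s) : s ∈ {2, 8, 9}, s ≤ k}:
k:     0  1  2  3  4  5  6  7  8  9 10 11 12 13 14 15 16 17 18
g(k):  0  0  1  1  0  0  1  1  2  2  3  0  2  1  3  0  0  1  1
So g(18) = 1.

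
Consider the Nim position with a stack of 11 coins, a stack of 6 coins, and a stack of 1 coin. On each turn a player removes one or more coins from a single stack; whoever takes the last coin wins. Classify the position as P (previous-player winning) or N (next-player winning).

N-position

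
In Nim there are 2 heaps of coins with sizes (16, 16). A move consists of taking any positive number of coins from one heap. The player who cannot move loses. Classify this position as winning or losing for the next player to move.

Losing position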